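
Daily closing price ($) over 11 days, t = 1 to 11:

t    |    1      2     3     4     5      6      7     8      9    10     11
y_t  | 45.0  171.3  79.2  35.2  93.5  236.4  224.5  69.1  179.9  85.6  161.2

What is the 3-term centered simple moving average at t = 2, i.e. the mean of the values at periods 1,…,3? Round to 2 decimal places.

98.50

Sum of periods 1–3: 45.0 + 171.3 + 79.2 = 295.5
Divide by 3: 295.5 / 3 = 98.50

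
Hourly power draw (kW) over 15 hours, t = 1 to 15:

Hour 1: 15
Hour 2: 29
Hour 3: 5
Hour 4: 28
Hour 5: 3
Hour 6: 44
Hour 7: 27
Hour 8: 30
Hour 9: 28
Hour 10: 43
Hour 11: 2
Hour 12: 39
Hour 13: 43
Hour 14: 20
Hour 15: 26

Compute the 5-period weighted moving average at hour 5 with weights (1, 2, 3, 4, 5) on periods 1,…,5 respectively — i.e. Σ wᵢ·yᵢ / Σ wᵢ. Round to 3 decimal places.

14.333

Weighted sum: 1·15 + 2·29 + 3·5 + 4·28 + 5·3 = 15 + 58 + 15 + 112 + 15 = 215
Weight total: 1 + 2 + 3 + 4 + 5 = 15
WMA = 215 / 15 = 14.333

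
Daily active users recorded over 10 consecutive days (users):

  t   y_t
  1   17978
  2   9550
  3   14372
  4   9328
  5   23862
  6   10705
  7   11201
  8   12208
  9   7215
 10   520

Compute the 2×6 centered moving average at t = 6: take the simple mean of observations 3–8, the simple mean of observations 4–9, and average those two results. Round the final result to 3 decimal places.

13016.250

Sum over 3–8: 14372 + 9328 + 23862 + 10705 + 11201 + 12208 = 81676
Sum over 4–9: 9328 + 23862 + 10705 + 11201 + 12208 + 7215 = 74519
CMA at t=6 = (81676 + 74519) / (2·6) = 156195 / 12 = 13016.250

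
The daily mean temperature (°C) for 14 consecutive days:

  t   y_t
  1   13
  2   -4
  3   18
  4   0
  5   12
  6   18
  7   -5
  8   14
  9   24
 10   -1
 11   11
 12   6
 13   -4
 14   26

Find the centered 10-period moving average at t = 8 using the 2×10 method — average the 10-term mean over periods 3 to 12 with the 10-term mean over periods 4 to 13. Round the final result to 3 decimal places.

8.600

Sum over 3–12: 18 + 0 + 12 + 18 + (-5) + 14 + 24 + (-1) + 11 + 6 = 97
Sum over 4–13: 0 + 12 + 18 + (-5) + 14 + 24 + (-1) + 11 + 6 + (-4) = 75
CMA at t=8 = (97 + 75) / (2·10) = 172 / 20 = 8.600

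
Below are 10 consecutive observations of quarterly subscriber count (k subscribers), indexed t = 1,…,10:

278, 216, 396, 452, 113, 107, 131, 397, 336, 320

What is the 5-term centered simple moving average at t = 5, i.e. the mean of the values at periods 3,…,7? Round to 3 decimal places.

239.800

Sum of periods 3–7: 396 + 452 + 113 + 107 + 131 = 1199
Divide by 5: 1199 / 5 = 239.800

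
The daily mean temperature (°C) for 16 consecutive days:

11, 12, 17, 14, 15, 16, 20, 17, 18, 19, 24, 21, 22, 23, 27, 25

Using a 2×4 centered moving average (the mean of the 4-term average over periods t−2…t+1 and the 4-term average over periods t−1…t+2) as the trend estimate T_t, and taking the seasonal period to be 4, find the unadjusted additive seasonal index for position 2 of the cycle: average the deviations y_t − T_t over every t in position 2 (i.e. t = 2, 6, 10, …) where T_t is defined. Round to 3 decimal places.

-0.792

Season position 2 occurs at t = 6, 10, 14 (where T_t is defined).
t=6: T_6 = 16.62500; y_6 − T_6 = 16 − 16.62500 = -0.62500
t=10: T_10 = 20.00000; y_10 − T_10 = 19 − 20.00000 = -1.00000
t=14: T_14 = 23.75000; y_14 − T_14 = 23 − 23.75000 = -0.75000
Mean deviation: (-0.62500 + -1.00000 + -0.75000) / 3 = -0.792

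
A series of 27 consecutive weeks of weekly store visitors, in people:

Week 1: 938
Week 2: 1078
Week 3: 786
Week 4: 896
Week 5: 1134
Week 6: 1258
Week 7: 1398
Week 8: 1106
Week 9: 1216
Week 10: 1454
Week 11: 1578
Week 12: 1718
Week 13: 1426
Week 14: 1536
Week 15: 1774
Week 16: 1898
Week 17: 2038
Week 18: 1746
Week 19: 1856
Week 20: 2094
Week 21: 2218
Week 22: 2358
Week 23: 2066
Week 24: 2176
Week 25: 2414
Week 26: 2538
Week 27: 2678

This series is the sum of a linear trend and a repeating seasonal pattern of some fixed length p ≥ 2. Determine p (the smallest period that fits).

First differences y_{t+1} − y_t: 140, -292, 110, 238, 124, 140, -292, 110, 238, 124, 140, -292, …
The difference pattern repeats every 5 terms and not for any smaller step, so p = 5.

5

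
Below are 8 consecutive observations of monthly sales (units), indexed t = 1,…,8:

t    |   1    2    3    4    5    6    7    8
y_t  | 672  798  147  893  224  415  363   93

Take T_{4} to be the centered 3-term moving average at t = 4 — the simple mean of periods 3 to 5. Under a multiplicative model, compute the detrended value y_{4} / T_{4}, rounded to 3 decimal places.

Trend T_4 = (147 + 893 + 224) / 3 = 1264/3 = 421.33333
Ratio to trend: 893 / 421.33333 = 2.119

2.119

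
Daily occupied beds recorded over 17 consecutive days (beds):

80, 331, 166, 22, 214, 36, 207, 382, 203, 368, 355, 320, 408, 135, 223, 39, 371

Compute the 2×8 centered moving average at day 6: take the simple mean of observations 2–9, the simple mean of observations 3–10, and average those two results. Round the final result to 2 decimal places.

197.44

Sum over 2–9: 331 + 166 + 22 + 214 + 36 + 207 + 382 + 203 = 1561
Sum over 3–10: 166 + 22 + 214 + 36 + 207 + 382 + 203 + 368 = 1598
CMA at t=6 = (1561 + 1598) / (2·8) = 3159 / 16 = 197.44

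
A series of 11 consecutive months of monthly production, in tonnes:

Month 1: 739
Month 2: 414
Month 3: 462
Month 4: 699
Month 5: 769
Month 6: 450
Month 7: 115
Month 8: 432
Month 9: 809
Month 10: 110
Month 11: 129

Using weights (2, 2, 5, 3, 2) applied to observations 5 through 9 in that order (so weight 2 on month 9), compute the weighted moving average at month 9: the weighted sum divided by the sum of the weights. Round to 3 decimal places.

423.357

Weighted sum: 2·769 + 2·450 + 5·115 + 3·432 + 2·809 = 1538 + 900 + 575 + 1296 + 1618 = 5927
Weight total: 2 + 2 + 5 + 3 + 2 = 14
WMA = 5927 / 14 = 423.357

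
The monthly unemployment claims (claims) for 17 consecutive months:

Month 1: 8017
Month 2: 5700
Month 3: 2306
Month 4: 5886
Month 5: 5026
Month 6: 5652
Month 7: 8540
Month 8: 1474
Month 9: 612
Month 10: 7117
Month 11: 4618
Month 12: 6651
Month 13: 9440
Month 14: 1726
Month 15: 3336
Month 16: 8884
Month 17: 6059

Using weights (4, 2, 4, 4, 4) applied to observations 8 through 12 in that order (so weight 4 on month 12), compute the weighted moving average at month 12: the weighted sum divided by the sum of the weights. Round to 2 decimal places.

Weighted sum: 4·1474 + 2·612 + 4·7117 + 4·4618 + 4·6651 = 5896 + 1224 + 28468 + 18472 + 26604 = 80664
Weight total: 4 + 2 + 4 + 4 + 4 = 18
WMA = 80664 / 18 = 4481.33

4481.33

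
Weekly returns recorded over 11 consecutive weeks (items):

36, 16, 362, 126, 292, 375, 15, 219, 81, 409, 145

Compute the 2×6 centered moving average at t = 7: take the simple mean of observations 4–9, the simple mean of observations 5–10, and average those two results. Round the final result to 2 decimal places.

Sum over 4–9: 126 + 292 + 375 + 15 + 219 + 81 = 1108
Sum over 5–10: 292 + 375 + 15 + 219 + 81 + 409 = 1391
CMA at t=7 = (1108 + 1391) / (2·6) = 2499 / 12 = 208.25

208.25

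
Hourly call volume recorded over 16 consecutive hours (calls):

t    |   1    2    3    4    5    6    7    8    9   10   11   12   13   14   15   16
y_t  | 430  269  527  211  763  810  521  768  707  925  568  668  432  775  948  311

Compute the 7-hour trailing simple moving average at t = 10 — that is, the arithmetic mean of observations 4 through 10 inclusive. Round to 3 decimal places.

672.143

Sum of periods 4–10: 211 + 763 + 810 + 521 + 768 + 707 + 925 = 4705
Divide by 7: 4705 / 7 = 672.143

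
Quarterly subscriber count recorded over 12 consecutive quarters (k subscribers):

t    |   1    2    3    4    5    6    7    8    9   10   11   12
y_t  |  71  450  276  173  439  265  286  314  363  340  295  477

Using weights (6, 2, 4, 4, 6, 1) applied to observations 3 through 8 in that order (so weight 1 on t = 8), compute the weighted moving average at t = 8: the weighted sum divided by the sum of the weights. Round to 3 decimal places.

Weighted sum: 6·276 + 2·173 + 4·439 + 4·265 + 6·286 + 1·314 = 1656 + 346 + 1756 + 1060 + 1716 + 314 = 6848
Weight total: 6 + 2 + 4 + 4 + 6 + 1 = 23
WMA = 6848 / 23 = 297.739

297.739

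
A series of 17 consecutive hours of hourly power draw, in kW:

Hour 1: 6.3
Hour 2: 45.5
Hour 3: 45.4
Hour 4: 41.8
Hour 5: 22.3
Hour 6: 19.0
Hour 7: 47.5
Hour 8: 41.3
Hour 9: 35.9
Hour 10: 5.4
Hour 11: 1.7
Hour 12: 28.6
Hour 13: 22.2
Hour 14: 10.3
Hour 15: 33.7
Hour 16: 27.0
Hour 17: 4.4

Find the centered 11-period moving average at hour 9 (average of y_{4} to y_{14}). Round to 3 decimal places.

Sum of periods 4–14: 41.8 + 22.3 + 19.0 + 47.5 + 41.3 + 35.9 + 5.4 + 1.7 + 28.6 + 22.2 + 10.3 = 276.0
Divide by 11: 276.0 / 11 = 25.091

25.091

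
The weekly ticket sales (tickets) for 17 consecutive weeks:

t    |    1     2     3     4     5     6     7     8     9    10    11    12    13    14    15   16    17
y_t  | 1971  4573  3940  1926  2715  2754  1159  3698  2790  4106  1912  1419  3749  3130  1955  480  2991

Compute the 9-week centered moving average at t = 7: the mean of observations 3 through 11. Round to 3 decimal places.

Sum of periods 3–11: 3940 + 1926 + 2715 + 2754 + 1159 + 3698 + 2790 + 4106 + 1912 = 25000
Divide by 9: 25000 / 9 = 2777.778

2777.778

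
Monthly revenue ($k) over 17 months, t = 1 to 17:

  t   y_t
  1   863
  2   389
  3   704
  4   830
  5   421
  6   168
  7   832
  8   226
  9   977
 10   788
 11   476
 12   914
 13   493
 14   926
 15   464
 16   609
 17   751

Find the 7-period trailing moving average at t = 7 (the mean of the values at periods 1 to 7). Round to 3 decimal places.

601.000

Sum of periods 1–7: 863 + 389 + 704 + 830 + 421 + 168 + 832 = 4207
Divide by 7: 4207 / 7 = 601.000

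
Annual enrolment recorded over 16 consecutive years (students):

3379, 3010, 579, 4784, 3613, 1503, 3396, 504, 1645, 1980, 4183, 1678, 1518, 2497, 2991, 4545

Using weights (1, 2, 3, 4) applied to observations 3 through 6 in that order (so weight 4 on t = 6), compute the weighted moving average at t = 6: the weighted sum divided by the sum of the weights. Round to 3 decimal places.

2699.800

Weighted sum: 1·579 + 2·4784 + 3·3613 + 4·1503 = 579 + 9568 + 10839 + 6012 = 26998
Weight total: 1 + 2 + 3 + 4 = 10
WMA = 26998 / 10 = 2699.800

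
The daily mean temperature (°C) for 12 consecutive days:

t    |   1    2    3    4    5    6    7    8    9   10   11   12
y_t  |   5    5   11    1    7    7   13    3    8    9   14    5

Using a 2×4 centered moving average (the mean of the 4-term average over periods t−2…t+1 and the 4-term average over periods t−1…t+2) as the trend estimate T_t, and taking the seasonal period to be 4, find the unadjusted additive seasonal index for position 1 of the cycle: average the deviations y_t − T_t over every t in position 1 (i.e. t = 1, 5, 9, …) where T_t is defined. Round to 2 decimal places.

Season position 1 occurs at t = 5, 9 (where T_t is defined).
t=5: T_5 = 6.7500; y_5 − T_5 = 7 − 6.7500 = 0.2500
t=9: T_9 = 8.3750; y_9 − T_9 = 8 − 8.3750 = -0.3750
Mean deviation: (0.2500 + -0.3750) / 2 = -0.06

-0.06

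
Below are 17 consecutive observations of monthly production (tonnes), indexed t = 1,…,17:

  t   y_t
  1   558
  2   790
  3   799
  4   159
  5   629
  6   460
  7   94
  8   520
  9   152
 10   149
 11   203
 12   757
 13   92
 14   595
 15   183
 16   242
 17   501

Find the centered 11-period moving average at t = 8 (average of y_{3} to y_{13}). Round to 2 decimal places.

364.91

Sum of periods 3–13: 799 + 159 + 629 + 460 + 94 + 520 + 152 + 149 + 203 + 757 + 92 = 4014
Divide by 11: 4014 / 11 = 364.91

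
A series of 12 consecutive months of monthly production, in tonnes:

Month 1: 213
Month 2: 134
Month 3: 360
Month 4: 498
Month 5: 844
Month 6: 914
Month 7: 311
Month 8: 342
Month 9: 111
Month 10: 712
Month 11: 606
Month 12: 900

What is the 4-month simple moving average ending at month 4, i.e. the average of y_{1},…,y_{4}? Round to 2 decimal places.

Sum of periods 1–4: 213 + 134 + 360 + 498 = 1205
Divide by 4: 1205 / 4 = 301.25

301.25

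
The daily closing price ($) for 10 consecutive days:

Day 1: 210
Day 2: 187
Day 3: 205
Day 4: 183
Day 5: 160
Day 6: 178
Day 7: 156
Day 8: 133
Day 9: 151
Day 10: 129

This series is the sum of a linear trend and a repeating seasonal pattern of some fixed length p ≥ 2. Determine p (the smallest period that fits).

First differences y_{t+1} − y_t: -23, 18, -22, -23, 18, -22, -23, 18, …
The difference pattern repeats every 3 terms and not for any smaller step, so p = 3.

3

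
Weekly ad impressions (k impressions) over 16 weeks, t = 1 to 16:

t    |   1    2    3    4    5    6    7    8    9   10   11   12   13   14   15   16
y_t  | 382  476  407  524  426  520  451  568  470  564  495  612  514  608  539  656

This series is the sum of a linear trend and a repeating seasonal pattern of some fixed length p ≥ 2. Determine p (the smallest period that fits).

4

First differences y_{t+1} − y_t: 94, -69, 117, -98, 94, -69, 117, -98, 94, -69, …
The difference pattern repeats every 4 terms and not for any smaller step, so p = 4.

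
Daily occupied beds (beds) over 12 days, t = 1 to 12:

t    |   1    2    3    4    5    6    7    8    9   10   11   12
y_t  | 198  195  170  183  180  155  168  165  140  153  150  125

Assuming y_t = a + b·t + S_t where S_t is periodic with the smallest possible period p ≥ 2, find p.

3

First differences y_{t+1} − y_t: -3, -25, 13, -3, -25, 13, -3, -25, …
The difference pattern repeats every 3 terms and not for any smaller step, so p = 3.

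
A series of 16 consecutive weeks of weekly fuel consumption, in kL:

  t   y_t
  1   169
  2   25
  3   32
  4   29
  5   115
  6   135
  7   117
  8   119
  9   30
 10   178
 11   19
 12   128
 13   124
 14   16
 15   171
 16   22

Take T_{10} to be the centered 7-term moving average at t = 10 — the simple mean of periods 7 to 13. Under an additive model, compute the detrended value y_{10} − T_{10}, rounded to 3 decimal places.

Trend T_10 = (117 + 119 + 30 + 178 + 19 + 128 + 124) / 7 = 715/7 = 102.14286
Detrended value: 178 − 102.14286 = 75.857

75.857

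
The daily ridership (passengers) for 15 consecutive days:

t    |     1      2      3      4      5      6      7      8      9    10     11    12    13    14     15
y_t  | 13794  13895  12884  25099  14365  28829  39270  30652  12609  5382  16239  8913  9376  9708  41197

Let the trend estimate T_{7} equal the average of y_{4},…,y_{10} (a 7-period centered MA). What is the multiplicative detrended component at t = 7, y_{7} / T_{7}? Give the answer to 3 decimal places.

Trend T_7 = (25099 + 14365 + 28829 + 39270 + 30652 + 12609 + 5382) / 7 = 156206/7 = 22315.14286
Ratio to trend: 39270 / 22315.14286 = 1.760

1.760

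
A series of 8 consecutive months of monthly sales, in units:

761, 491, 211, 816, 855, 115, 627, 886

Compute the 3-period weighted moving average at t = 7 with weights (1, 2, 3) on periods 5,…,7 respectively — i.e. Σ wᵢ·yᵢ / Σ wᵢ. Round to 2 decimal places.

494.33

Weighted sum: 1·855 + 2·115 + 3·627 = 855 + 230 + 1881 = 2966
Weight total: 1 + 2 + 3 = 6
WMA = 2966 / 6 = 494.33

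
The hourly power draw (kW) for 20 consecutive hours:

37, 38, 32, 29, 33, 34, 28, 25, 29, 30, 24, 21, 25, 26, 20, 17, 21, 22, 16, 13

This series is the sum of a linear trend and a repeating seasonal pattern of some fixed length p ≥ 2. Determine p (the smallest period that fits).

4

First differences y_{t+1} − y_t: 1, -6, -3, 4, 1, -6, -3, 4, 1, -6, …
The difference pattern repeats every 4 terms and not for any smaller step, so p = 4.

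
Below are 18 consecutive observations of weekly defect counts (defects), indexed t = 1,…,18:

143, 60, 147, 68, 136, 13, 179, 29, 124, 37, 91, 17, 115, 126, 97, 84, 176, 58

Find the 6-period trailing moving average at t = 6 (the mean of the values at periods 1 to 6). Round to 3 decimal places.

94.500

Sum of periods 1–6: 143 + 60 + 147 + 68 + 136 + 13 = 567
Divide by 6: 567 / 6 = 94.500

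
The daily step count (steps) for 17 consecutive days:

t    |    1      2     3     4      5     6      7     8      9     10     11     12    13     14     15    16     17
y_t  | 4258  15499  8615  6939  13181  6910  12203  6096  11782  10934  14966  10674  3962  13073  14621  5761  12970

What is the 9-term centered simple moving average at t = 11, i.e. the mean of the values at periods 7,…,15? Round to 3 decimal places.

10923.444

Sum of periods 7–15: 12203 + 6096 + 11782 + 10934 + 14966 + 10674 + 3962 + 13073 + 14621 = 98311
Divide by 9: 98311 / 9 = 10923.444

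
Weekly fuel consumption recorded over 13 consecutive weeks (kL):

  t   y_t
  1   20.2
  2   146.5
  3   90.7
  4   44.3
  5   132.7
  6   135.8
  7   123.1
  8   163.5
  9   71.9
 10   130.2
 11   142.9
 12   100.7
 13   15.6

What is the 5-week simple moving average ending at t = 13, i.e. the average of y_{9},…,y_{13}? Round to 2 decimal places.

Sum of periods 9–13: 71.9 + 130.2 + 142.9 + 100.7 + 15.6 = 461.3
Divide by 5: 461.3 / 5 = 92.26

92.26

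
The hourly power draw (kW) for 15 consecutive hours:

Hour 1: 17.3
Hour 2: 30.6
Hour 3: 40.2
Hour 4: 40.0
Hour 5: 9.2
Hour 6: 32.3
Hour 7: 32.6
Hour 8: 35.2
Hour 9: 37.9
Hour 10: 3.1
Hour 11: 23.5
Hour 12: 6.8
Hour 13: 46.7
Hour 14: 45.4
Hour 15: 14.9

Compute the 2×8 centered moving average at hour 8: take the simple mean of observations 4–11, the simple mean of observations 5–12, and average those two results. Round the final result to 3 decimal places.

Sum over 4–11: 40.0 + 9.2 + 32.3 + 32.6 + 35.2 + 37.9 + 3.1 + 23.5 = 213.8
Sum over 5–12: 9.2 + 32.3 + 32.6 + 35.2 + 37.9 + 3.1 + 23.5 + 6.8 = 180.6
CMA at t=8 = (213.8 + 180.6) / (2·8) = 394.4 / 16 = 24.650

24.650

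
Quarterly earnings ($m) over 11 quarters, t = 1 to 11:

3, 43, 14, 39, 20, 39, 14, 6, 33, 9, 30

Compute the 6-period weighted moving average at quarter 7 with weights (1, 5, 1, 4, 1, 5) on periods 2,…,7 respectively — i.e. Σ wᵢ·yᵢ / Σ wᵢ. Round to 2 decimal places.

Weighted sum: 1·43 + 5·14 + 1·39 + 4·20 + 1·39 + 5·14 = 43 + 70 + 39 + 80 + 39 + 70 = 341
Weight total: 1 + 5 + 1 + 4 + 1 + 5 = 17
WMA = 341 / 17 = 20.06

20.06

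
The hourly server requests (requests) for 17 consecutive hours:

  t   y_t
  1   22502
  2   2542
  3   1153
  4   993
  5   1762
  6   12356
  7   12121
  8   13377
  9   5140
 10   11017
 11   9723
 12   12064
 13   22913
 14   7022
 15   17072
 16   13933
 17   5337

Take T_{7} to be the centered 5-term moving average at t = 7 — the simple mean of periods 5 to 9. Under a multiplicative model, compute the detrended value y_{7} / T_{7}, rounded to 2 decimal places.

1.35

Trend T_7 = (1762 + 12356 + 12121 + 13377 + 5140) / 5 = 44756/5 = 8951.2000
Ratio to trend: 12121 / 8951.2000 = 1.35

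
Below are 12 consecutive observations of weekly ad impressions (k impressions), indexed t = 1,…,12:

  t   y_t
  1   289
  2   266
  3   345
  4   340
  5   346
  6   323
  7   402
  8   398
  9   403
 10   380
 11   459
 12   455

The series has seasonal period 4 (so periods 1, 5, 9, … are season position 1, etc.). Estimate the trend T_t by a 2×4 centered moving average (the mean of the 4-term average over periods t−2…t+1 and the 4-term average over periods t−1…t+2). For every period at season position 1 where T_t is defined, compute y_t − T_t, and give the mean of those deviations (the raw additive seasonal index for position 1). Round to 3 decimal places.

0.250

Season position 1 occurs at t = 5, 9 (where T_t is defined).
t=5: T_5 = 345.62500; y_5 − T_5 = 346 − 345.62500 = 0.37500
t=9: T_9 = 402.87500; y_9 − T_9 = 403 − 402.87500 = 0.12500
Mean deviation: (0.37500 + 0.12500) / 2 = 0.250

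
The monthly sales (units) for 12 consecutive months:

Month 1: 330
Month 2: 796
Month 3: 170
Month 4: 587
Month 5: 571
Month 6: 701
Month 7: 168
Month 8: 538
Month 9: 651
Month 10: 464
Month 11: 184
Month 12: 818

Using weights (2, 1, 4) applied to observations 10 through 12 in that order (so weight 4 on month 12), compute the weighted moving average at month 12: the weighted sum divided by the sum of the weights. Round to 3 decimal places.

Weighted sum: 2·464 + 1·184 + 4·818 = 928 + 184 + 3272 = 4384
Weight total: 2 + 1 + 4 = 7
WMA = 4384 / 7 = 626.286

626.286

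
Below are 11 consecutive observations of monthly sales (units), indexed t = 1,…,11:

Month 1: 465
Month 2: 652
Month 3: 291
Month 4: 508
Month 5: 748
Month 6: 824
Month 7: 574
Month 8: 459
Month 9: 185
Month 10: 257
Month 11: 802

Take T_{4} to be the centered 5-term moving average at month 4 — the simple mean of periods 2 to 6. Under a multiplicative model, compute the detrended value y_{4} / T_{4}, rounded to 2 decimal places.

Trend T_4 = (652 + 291 + 508 + 748 + 824) / 5 = 3023/5 = 604.6000
Ratio to trend: 508 / 604.6000 = 0.84

0.84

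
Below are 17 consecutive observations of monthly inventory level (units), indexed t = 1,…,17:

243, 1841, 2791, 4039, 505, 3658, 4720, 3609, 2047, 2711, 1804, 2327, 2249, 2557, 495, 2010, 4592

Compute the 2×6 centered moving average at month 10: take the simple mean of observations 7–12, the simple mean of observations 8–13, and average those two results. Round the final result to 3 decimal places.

Sum over 7–12: 4720 + 3609 + 2047 + 2711 + 1804 + 2327 = 17218
Sum over 8–13: 3609 + 2047 + 2711 + 1804 + 2327 + 2249 = 14747
CMA at t=10 = (17218 + 14747) / (2·6) = 31965 / 12 = 2663.750

2663.750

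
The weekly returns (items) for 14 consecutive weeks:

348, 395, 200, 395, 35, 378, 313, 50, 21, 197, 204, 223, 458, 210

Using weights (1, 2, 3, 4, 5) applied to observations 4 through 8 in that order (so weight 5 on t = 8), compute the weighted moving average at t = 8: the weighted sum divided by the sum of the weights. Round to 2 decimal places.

Weighted sum: 1·395 + 2·35 + 3·378 + 4·313 + 5·50 = 395 + 70 + 1134 + 1252 + 250 = 3101
Weight total: 1 + 2 + 3 + 4 + 5 = 15
WMA = 3101 / 15 = 206.73

206.73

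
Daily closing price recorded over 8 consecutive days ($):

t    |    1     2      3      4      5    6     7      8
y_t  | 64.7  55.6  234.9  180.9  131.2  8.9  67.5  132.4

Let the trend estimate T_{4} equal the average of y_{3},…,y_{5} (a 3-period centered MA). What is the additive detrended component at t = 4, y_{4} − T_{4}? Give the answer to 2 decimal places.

Trend T_4 = (234.9 + 180.9 + 131.2) / 3 = 547.0/3 = 182.3333
Detrended value: 180.9 − 182.3333 = -1.43

-1.43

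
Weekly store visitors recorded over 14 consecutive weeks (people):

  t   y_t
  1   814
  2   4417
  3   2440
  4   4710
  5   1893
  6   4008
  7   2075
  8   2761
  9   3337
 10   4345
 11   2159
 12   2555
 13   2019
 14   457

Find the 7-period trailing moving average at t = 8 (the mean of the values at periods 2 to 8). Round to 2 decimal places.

3186.29

Sum of periods 2–8: 4417 + 2440 + 4710 + 1893 + 4008 + 2075 + 2761 = 22304
Divide by 7: 22304 / 7 = 3186.29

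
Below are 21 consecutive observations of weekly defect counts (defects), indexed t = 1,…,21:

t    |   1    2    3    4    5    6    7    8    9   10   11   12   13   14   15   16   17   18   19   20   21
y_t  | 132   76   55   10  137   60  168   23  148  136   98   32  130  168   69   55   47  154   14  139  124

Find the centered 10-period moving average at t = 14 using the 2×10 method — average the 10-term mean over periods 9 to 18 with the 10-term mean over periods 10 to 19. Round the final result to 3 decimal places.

97.000

Sum over 9–18: 148 + 136 + 98 + 32 + 130 + 168 + 69 + 55 + 47 + 154 = 1037
Sum over 10–19: 136 + 98 + 32 + 130 + 168 + 69 + 55 + 47 + 154 + 14 = 903
CMA at t=14 = (1037 + 903) / (2·10) = 1940 / 20 = 97.000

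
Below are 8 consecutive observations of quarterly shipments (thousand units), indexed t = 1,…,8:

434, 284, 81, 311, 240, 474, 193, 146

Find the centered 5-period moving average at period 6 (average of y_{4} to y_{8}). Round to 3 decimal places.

272.800

Sum of periods 4–8: 311 + 240 + 474 + 193 + 146 = 1364
Divide by 5: 1364 / 5 = 272.800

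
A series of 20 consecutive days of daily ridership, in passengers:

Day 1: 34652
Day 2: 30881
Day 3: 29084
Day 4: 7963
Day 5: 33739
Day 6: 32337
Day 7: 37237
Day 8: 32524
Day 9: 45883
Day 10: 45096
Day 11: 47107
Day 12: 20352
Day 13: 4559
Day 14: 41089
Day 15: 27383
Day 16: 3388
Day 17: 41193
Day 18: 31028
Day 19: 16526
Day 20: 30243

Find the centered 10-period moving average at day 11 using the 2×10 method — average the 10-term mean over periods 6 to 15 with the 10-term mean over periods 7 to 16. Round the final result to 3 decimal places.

31909.250

Sum over 6–15: 32337 + 37237 + 32524 + 45883 + 45096 + 47107 + 20352 + 4559 + 41089 + 27383 = 333567
Sum over 7–16: 37237 + 32524 + 45883 + 45096 + 47107 + 20352 + 4559 + 41089 + 27383 + 3388 = 304618
CMA at t=11 = (333567 + 304618) / (2·10) = 638185 / 20 = 31909.250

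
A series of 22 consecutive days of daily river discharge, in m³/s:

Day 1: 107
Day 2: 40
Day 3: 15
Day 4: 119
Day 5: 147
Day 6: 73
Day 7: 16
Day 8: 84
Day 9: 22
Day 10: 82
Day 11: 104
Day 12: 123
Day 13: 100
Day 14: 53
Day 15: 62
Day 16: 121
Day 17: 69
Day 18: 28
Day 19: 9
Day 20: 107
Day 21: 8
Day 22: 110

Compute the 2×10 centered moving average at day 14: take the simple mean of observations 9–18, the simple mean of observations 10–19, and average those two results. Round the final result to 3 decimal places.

Sum over 9–18: 22 + 82 + 104 + 123 + 100 + 53 + 62 + 121 + 69 + 28 = 764
Sum over 10–19: 82 + 104 + 123 + 100 + 53 + 62 + 121 + 69 + 28 + 9 = 751
CMA at t=14 = (764 + 751) / (2·10) = 1515 / 20 = 75.750

75.750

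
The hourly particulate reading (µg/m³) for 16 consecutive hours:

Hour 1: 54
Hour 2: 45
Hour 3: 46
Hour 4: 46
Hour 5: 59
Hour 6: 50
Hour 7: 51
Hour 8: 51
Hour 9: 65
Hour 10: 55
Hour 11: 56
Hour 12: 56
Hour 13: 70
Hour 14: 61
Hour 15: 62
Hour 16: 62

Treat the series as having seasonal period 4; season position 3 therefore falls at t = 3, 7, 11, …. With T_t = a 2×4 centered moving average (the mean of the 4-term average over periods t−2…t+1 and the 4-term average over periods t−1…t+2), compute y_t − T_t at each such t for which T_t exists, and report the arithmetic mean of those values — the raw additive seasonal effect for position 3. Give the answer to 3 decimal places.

Season position 3 occurs at t = 3, 7, 11 (where T_t is defined).
t=3: T_3 = 48.37500; y_3 − T_3 = 46 − 48.37500 = -2.37500
t=7: T_7 = 53.50000; y_7 − T_7 = 51 − 53.50000 = -2.50000
t=11: T_11 = 58.62500; y_11 − T_11 = 56 − 58.62500 = -2.62500
Mean deviation: (-2.37500 + -2.50000 + -2.62500) / 3 = -2.500

-2.500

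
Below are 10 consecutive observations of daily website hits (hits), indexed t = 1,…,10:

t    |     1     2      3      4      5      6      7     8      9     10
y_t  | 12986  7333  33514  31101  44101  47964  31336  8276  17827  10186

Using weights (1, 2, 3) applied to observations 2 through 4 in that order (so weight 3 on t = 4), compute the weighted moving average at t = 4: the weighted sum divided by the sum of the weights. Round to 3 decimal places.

27944.000

Weighted sum: 1·7333 + 2·33514 + 3·31101 = 7333 + 67028 + 93303 = 167664
Weight total: 1 + 2 + 3 = 6
WMA = 167664 / 6 = 27944.000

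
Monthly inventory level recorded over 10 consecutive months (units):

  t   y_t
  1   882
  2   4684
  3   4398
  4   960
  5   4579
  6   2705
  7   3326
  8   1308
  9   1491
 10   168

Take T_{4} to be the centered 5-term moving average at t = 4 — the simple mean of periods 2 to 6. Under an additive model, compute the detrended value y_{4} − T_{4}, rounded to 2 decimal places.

-2505.20

Trend T_4 = (4684 + 4398 + 960 + 4579 + 2705) / 5 = 17326/5 = 3465.2000
Detrended value: 960 − 3465.2000 = -2505.20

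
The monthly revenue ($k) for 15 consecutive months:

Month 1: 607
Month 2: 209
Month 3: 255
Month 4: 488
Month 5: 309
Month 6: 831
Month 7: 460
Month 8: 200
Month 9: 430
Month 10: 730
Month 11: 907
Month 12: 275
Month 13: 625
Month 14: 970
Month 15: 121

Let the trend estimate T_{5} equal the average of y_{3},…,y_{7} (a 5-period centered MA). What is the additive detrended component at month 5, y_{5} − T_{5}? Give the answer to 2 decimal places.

-159.60

Trend T_5 = (255 + 488 + 309 + 831 + 460) / 5 = 2343/5 = 468.6000
Detrended value: 309 − 468.6000 = -159.60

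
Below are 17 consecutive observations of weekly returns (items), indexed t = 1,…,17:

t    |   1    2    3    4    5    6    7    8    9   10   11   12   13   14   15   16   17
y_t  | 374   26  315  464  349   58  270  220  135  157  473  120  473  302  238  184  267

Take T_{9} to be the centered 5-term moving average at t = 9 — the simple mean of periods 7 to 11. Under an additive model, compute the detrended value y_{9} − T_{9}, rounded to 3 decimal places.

Trend T_9 = (270 + 220 + 135 + 157 + 473) / 5 = 1255/5 = 251.00000
Detrended value: 135 − 251.00000 = -116.000

-116.000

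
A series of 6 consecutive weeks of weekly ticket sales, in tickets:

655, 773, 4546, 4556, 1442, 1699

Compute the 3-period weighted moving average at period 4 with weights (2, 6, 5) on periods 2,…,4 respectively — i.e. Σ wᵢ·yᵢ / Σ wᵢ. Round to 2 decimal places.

3969.38

Weighted sum: 2·773 + 6·4546 + 5·4556 = 1546 + 27276 + 22780 = 51602
Weight total: 2 + 6 + 5 = 13
WMA = 51602 / 13 = 3969.38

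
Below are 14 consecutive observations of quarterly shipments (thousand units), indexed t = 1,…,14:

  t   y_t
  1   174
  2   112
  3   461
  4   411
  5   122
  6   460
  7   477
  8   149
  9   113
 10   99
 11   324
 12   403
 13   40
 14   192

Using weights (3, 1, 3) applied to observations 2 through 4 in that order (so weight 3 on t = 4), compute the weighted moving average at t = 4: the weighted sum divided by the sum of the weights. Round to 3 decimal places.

Weighted sum: 3·112 + 1·461 + 3·411 = 336 + 461 + 1233 = 2030
Weight total: 3 + 1 + 3 = 7
WMA = 2030 / 7 = 290.000

290.000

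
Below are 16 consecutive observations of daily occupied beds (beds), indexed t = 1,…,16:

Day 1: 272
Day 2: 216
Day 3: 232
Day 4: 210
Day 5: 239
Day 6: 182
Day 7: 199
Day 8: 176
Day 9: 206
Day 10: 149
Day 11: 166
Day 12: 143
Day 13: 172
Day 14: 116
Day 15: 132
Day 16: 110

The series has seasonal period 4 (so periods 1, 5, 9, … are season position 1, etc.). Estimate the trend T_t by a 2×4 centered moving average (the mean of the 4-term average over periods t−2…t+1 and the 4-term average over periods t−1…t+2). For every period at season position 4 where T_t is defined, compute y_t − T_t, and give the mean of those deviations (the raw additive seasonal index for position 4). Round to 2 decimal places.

-10.33

Season position 4 occurs at t = 4, 8, 12 (where T_t is defined).
t=4: T_4 = 220.0000; y_4 − T_4 = 210 − 220.0000 = -10.0000
t=8: T_8 = 186.6250; y_8 − T_8 = 176 − 186.6250 = -10.6250
t=12: T_12 = 153.3750; y_12 − T_12 = 143 − 153.3750 = -10.3750
Mean deviation: (-10.0000 + -10.6250 + -10.3750) / 3 = -10.33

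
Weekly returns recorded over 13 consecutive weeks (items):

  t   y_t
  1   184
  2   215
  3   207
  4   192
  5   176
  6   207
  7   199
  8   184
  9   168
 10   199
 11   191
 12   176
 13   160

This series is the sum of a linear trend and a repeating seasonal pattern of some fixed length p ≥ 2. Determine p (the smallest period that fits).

4

First differences y_{t+1} − y_t: 31, -8, -15, -16, 31, -8, -15, -16, 31, -8, …
The difference pattern repeats every 4 terms and not for any smaller step, so p = 4.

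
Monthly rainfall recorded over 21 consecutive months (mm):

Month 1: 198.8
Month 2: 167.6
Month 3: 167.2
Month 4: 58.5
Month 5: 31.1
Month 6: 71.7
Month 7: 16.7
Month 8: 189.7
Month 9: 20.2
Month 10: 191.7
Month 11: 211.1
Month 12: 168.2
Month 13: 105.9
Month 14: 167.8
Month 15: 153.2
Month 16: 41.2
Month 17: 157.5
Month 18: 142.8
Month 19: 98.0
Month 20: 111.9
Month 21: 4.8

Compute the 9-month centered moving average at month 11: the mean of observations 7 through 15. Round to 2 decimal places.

136.06

Sum of periods 7–15: 16.7 + 189.7 + 20.2 + 191.7 + 211.1 + 168.2 + 105.9 + 167.8 + 153.2 = 1224.5
Divide by 9: 1224.5 / 9 = 136.06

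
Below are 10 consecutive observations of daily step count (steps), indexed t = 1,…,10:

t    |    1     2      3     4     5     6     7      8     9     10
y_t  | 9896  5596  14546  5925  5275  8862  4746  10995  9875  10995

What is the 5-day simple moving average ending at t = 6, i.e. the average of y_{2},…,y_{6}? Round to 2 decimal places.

Sum of periods 2–6: 5596 + 14546 + 5925 + 5275 + 8862 = 40204
Divide by 5: 40204 / 5 = 8040.80

8040.80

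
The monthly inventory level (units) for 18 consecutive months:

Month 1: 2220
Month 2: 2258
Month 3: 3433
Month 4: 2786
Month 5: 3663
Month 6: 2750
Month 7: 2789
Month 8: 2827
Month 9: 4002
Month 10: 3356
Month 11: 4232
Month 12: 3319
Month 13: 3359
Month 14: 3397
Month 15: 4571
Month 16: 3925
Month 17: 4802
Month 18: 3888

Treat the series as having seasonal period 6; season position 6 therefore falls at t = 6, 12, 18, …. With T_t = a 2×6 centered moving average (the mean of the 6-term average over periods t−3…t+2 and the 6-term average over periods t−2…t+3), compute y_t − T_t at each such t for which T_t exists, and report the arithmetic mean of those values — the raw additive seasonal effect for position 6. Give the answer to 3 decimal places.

-339.000

Season position 6 occurs at t = 6, 12 (where T_t is defined).
t=6: T_6 = 3088.75000; y_6 − T_6 = 2750 − 3088.75000 = -338.75000
t=12: T_12 = 3658.25000; y_12 − T_12 = 3319 − 3658.25000 = -339.25000
Mean deviation: (-338.75000 + -339.25000) / 2 = -339.000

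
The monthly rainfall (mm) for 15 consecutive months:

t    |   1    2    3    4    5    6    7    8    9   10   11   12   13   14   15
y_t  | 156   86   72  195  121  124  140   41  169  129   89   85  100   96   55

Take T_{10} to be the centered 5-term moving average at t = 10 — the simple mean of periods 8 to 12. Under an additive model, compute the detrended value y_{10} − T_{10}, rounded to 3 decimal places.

Trend T_10 = (41 + 169 + 129 + 89 + 85) / 5 = 513/5 = 102.60000
Detrended value: 129 − 102.60000 = 26.400

26.400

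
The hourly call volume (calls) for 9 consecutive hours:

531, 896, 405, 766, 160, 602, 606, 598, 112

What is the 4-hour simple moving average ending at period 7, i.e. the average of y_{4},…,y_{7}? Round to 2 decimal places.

533.50

Sum of periods 4–7: 766 + 160 + 602 + 606 = 2134
Divide by 4: 2134 / 4 = 533.50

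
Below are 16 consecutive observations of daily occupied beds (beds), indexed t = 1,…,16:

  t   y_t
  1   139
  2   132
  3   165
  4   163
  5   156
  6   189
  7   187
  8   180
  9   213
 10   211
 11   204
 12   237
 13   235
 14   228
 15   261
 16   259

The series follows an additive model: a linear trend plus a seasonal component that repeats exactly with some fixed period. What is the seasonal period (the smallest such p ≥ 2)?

First differences y_{t+1} − y_t: -7, 33, -2, -7, 33, -2, -7, 33, …
The difference pattern repeats every 3 terms and not for any smaller step, so p = 3.

3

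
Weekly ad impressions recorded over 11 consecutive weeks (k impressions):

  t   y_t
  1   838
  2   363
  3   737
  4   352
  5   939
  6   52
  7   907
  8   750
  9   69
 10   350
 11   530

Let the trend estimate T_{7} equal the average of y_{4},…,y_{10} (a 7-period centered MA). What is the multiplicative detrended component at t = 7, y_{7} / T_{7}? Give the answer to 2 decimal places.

1.86

Trend T_7 = (352 + 939 + 52 + 907 + 750 + 69 + 350) / 7 = 3419/7 = 488.4286
Ratio to trend: 907 / 488.4286 = 1.86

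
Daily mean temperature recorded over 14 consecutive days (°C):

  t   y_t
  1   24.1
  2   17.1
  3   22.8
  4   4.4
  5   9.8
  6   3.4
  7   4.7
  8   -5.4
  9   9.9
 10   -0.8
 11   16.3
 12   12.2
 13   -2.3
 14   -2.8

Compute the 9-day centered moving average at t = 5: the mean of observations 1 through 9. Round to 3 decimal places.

10.089

Sum of periods 1–9: 24.1 + 17.1 + 22.8 + 4.4 + 9.8 + 3.4 + 4.7 + (-5.4) + 9.9 = 90.8
Divide by 9: 90.8 / 9 = 10.089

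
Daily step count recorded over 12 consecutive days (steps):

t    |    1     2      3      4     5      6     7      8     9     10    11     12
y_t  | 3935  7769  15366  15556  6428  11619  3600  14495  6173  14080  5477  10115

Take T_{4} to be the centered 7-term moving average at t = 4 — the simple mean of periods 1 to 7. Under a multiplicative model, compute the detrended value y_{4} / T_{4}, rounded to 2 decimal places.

Trend T_4 = (3935 + 7769 + 15366 + 15556 + 6428 + 11619 + 3600) / 7 = 64273/7 = 9181.8571
Ratio to trend: 15556 / 9181.8571 = 1.69

1.69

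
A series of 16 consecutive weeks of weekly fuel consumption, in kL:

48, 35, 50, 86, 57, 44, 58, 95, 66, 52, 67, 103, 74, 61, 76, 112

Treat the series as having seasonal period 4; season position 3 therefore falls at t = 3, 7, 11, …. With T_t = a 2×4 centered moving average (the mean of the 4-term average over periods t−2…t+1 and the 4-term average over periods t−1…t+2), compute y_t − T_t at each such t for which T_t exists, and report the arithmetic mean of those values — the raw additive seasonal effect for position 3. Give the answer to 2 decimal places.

Season position 3 occurs at t = 3, 7, 11 (where T_t is defined).
t=3: T_3 = 55.8750; y_3 − T_3 = 50 − 55.8750 = -5.8750
t=7: T_7 = 64.6250; y_7 − T_7 = 58 − 64.6250 = -6.6250
t=11: T_11 = 73.0000; y_11 − T_11 = 67 − 73.0000 = -6.0000
Mean deviation: (-5.8750 + -6.6250 + -6.0000) / 3 = -6.17

-6.17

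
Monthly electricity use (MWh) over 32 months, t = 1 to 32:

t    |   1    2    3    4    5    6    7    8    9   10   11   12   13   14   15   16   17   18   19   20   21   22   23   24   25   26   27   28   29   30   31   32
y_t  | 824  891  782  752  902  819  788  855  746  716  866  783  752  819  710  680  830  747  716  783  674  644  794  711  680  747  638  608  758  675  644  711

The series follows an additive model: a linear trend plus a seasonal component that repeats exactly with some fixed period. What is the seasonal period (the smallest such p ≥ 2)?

6

First differences y_{t+1} − y_t: 67, -109, -30, 150, -83, -31, 67, -109, -30, 150, -83, -31, 67, -109, …
The difference pattern repeats every 6 terms and not for any smaller step, so p = 6.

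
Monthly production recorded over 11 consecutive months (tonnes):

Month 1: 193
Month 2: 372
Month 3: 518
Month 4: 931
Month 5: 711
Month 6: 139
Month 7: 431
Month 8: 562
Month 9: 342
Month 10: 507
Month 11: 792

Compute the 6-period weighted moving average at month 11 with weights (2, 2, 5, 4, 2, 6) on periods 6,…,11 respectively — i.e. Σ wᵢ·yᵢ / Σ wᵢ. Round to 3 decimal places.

Weighted sum: 2·139 + 2·431 + 5·562 + 4·342 + 2·507 + 6·792 = 278 + 862 + 2810 + 1368 + 1014 + 4752 = 11084
Weight total: 2 + 2 + 5 + 4 + 2 + 6 = 21
WMA = 11084 / 21 = 527.810

527.810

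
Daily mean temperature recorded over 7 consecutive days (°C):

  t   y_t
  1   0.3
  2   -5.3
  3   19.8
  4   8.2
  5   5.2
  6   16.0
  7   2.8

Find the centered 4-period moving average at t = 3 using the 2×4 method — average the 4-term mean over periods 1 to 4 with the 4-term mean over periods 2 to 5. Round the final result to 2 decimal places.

Sum over 1–4: 0.3 + (-5.3) + 19.8 + 8.2 = 23.0
Sum over 2–5: (-5.3) + 19.8 + 8.2 + 5.2 = 27.9
CMA at t=3 = (23.0 + 27.9) / (2·4) = 50.9 / 8 = 6.36

6.36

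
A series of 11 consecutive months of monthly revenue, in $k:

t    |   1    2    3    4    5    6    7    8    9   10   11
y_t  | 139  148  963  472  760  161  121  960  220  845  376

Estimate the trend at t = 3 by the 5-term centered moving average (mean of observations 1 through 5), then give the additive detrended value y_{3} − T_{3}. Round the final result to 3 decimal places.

466.600

Trend T_3 = (139 + 148 + 963 + 472 + 760) / 5 = 2482/5 = 496.40000
Detrended value: 963 − 496.40000 = 466.600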